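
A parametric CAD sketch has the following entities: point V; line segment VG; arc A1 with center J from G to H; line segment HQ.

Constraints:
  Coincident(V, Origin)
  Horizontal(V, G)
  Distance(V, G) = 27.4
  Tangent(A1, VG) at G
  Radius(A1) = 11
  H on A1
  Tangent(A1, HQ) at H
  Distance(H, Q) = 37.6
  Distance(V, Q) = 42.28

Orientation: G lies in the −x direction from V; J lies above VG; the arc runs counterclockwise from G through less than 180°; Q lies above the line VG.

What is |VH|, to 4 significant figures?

18.53

V is at the origin; V and G share the same y with |VG| = 27.4 and G on the −x side, so G = (-27.40, 0.000). Since A1 is tangent to VG there, JG ⟂ VG, so J = G + (0, 11) = (-27.40, 11.00). Since JH ⟂ HQ (tangency), |JQ| = √(11.0² + 37.6²) = 39.18 regardless of where H sits on A1. So Q lies on both circle(V, 42.28) and circle(J, 39.18); the above-VG intersection is Q = (-3.610, 42.13). H is the foot of the tangent from Q: H = (-17.14, 7.043).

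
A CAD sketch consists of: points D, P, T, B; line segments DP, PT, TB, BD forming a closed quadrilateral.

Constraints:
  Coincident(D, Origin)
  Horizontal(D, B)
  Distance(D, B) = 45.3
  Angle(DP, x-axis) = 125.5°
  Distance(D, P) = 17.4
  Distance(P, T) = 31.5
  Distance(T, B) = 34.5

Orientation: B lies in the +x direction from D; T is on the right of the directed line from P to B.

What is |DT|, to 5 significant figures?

14.538

D is at the origin; DB is horizontal with |DB| = 45.3 and B in +x, so B = (45.3, 0). DP runs at 125.5° with |DP| = 17.4, so P = (-10.104, 14.166). T is determined by |PT| = 31.5 and |TB| = 34.5 together: it lies at the intersection of circle(P, 31.5) and circle(B, 34.5). With |PB| = 57.186, the foot of the radical line on PB is 26.862 from P and the perpendicular offset is √(31.5² − 26.862²) = 16.452. Taking the right-of-PB solution: T = (11.845, -8.4280).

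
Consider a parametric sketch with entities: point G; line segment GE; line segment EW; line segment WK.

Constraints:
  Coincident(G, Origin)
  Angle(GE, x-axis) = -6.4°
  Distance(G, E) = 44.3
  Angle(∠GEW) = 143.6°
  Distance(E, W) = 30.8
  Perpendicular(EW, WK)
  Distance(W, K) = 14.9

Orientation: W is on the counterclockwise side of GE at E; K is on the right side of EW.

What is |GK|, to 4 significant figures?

78.19

∠GEW = 143.6°, so EW runs at -6.4° + (180° − 143.6°) = 30.00° from the x-axis; with |EW| = 30.8, W = E + 30.8·(cos 30.00°, sin 30.00°) = (70.70, 10.46). The perpendicularity gives WK at right angles to EW; with |WK| = 14.9 on the right of EW, K = W + 14.9·(0.5000, -0.8660) = (78.15, -2.442). Then |GK| = |K − G| = 78.19.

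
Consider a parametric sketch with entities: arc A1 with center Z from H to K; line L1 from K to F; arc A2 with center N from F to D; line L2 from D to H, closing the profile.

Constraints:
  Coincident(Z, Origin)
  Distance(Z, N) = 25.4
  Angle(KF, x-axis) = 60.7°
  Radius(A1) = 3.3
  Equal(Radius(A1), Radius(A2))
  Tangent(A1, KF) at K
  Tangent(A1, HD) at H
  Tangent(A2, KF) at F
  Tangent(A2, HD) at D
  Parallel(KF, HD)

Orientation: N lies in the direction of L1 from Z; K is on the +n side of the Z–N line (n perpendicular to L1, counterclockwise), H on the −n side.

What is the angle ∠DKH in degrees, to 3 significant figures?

75.4°

Tangency of A1 to both parallel lines with radius 3.3 puts K and H at Z ± 3.3·n: K = (-2.88, 1.61), H = (2.88, -1.61). Equal radii place F and D the same way about N: F = N + 3.3·n = (9.55, 23.8), D = N − 3.3·n = (15.3, 20.5). Then cos ∠DKH = KD·KH / (|KD||KH|), giving 75.4°.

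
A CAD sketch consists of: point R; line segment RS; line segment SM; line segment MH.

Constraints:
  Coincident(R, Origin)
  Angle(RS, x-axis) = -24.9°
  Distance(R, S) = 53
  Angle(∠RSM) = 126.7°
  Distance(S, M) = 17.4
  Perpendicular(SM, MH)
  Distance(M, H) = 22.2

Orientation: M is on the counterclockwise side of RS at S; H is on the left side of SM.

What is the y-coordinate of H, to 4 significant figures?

5.489

R is at the origin; RS runs at -24.9° with length 53.0, so S = 53.0·(cos -24.9°, sin -24.9°) = (48.07, -22.31). ∠RSM = 126.7°, so SM runs at -24.9° + (180° − 126.7°) = 28.40° from the x-axis; with |SM| = 17.4, M = S + 17.4·(cos 28.40°, sin 28.40°) = (63.38, -14.04). SM ⟂ MH; with |MH| = 22.2 on the left of SM, H = M + 22.2·(-0.4756, 0.8796) = (52.82, 5.489). So H.y = 5.489.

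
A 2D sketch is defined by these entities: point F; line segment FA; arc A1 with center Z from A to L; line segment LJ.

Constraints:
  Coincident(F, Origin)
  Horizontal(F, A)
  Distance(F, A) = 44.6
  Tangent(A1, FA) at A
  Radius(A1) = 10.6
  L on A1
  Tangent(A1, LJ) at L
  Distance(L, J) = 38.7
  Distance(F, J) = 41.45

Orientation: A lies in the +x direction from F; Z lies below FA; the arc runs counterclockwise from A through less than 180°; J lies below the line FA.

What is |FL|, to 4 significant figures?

35.87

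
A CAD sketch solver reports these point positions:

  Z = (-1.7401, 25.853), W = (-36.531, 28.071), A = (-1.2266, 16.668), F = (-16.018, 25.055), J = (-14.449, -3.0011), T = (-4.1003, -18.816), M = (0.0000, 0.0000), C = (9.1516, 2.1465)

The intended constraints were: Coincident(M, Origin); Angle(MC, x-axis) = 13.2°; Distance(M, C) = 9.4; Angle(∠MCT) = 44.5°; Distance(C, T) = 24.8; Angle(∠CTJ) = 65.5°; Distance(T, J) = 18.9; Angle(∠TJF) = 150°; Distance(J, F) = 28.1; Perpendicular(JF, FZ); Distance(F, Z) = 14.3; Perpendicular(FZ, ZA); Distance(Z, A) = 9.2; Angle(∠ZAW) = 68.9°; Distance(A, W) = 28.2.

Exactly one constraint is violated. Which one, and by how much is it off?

Distance(A, W) = 28.2 — off by 8.90.

M = (0.00, 0.00) ✓; MC at 13.20° ✓; |MC| = 9.400 ✓; ∠MCT = 44.50° ✓; |CT| = 24.80 ✓; ∠CTJ = 65.50° ✓; |TJ| = 18.90 ✓; ∠TJF = 150.0° ✓; |JF| = 28.10 ✓; ∠(JF, FZ) = 90.00° ✓; |FZ| = 14.30 ✓; ∠(FZ, ZA) = 90.00° ✓; |ZA| = 9.199 ✓; ∠ZAW = 68.90° ✓; |AW| = 37.10 ✗.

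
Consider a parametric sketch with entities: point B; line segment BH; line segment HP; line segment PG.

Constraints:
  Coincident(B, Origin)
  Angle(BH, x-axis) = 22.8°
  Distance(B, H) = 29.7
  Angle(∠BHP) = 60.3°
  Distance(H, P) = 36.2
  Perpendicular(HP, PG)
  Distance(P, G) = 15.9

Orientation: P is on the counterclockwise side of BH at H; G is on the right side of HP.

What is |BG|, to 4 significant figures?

46.91

B is at the origin; BH runs at 22.8° with length 29.7, so H = 29.7·(cos 22.8°, sin 22.8°) = (27.38, 11.51). ∠BHP = 60.3°, so HP runs at 22.8° + (180° − 60.3°) = 142.5° from the x-axis; with |HP| = 36.2, P = H + 36.2·(cos 142.5°, sin 142.5°) = (-1.340, 33.55). HP ⟂ PG; with |PG| = 15.9 on the right of HP, G = P + 15.9·(0.6088, 0.7934) = (8.339, 46.16). Then |BG| = |G − B| = 46.91.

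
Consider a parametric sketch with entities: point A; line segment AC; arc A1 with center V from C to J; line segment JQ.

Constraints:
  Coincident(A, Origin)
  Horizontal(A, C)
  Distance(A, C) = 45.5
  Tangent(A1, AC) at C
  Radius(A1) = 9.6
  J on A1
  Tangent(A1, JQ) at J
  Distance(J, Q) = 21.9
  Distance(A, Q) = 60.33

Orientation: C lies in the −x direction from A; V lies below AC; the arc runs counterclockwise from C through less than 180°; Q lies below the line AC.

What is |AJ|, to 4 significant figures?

56.10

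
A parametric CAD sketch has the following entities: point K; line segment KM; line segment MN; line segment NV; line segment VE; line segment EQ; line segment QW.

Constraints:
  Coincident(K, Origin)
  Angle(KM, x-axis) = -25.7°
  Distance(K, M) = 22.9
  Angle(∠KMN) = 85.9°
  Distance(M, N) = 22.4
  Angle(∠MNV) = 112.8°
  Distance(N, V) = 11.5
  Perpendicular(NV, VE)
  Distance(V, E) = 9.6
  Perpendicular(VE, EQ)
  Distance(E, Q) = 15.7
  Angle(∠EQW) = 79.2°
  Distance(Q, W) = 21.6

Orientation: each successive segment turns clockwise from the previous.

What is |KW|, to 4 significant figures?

41.74

K is at the origin; KM runs at -25.7° with length 22.9, so M = (20.63, -9.931). ∠KMN = 85.9° gives MN at -119.8° from the x-axis; with |MN| = 22.4, N = (9.502, -29.37). ∠MNV = 112.8° gives NV at 173.0° from the x-axis; with |NV| = 11.5, V = (-1.912, -27.97). NV is perpendicular to VE, so VE runs at 83.00°; with |VE| = 9.6, E = (-0.7419, -18.44). VE is perpendicular to EQ, so EQ runs at -7.000°; with |EQ| = 15.7, Q = (14.84, -20.35). ∠EQW = 79.2° gives QW at -107.8° from the x-axis; with |QW| = 21.6, W = (8.238, -40.92). Then |KW| = |W − K| = 41.74.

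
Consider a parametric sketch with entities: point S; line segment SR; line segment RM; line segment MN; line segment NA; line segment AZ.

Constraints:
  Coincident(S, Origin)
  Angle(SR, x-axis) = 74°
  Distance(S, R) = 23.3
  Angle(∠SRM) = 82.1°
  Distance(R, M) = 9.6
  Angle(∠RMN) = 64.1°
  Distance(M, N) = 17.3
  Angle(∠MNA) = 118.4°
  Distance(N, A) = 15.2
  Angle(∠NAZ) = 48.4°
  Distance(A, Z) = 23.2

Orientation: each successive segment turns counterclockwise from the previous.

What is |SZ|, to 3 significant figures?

24.9

S is at the origin; SR runs at 74.0° with length 23.3, so R = (6.42, 22.4). ∠SRM = 82.1° gives RM at 172° from the x-axis; with |RM| = 9.6, M = (-3.08, 23.8). ∠RMN = 64.1° gives MN at -72.2° from the x-axis; with |MN| = 17.3, N = (2.21, 7.28). ∠MNA = 118.4° gives NA at -10.6° from the x-axis; with |NA| = 15.2, A = (17.1, 4.48). ∠NAZ = 48.4° gives AZ at 121° from the x-axis; with |AZ| = 23.2, Z = (5.20, 24.4). Then |SZ| = |Z − S| = 24.9.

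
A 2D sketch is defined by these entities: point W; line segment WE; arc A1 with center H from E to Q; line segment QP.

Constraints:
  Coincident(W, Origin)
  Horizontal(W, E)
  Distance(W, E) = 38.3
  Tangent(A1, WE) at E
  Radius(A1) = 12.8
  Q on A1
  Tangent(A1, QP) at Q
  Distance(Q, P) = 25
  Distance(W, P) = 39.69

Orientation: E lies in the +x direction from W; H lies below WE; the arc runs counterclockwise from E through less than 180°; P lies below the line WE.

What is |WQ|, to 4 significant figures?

27.66

Checks: |HQ| = 12.80 ✓; ∠(HQ, QP) = 90.00° ✓; |QP| = 25.00 ✓; |WP| = 39.69 ✓.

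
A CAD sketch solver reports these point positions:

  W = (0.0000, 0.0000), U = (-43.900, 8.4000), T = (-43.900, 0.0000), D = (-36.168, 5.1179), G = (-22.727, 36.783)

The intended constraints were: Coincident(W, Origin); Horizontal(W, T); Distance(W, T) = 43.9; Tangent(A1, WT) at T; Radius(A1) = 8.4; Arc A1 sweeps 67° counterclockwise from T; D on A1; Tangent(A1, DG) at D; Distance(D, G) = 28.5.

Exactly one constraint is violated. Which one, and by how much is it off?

Distance(D, G) = 28.5 — off by 5.90.

W = (0.00, 0.00) ✓; W.y = 0.00, T.y = 0.00 ✓; |WT| = 43.90 ✓; ∠(UT, TW) = 90.00° ✓; |UT| = 8.400 ✓; bearing(U→D) − bearing(U→T) = 67.00° ✓; |UD| = 8.400 ✓; ∠(UD, DG) = 90.00° ✓; |DG| = 34.40 ✗.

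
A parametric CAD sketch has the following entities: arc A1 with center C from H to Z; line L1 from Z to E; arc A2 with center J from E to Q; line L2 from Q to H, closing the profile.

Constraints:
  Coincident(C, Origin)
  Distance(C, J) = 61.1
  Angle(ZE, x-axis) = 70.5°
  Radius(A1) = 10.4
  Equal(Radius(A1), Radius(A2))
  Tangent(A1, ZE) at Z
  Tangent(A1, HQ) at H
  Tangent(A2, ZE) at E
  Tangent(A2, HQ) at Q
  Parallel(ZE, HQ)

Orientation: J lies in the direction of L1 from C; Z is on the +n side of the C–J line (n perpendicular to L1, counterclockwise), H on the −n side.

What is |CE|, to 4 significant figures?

61.98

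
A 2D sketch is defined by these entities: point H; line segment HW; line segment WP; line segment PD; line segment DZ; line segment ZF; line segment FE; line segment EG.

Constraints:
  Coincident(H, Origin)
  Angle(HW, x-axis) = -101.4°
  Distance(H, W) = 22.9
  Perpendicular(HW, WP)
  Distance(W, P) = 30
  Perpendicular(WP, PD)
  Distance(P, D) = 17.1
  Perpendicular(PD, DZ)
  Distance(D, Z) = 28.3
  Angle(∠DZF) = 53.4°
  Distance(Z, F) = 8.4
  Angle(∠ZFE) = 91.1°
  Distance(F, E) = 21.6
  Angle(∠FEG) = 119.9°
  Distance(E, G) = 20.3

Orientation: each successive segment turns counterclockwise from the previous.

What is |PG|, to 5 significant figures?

43.783

∠ZFE = 91.1° gives FE at 24.100° from the x-axis; with |FE| = 21.6, E = (23.814, -4.8022). ∠FEG = 119.9° gives EG at 84.200° from the x-axis; with |EG| = 20.3, G = (25.865, 15.394). Then |PG| = |G − P| = 43.783.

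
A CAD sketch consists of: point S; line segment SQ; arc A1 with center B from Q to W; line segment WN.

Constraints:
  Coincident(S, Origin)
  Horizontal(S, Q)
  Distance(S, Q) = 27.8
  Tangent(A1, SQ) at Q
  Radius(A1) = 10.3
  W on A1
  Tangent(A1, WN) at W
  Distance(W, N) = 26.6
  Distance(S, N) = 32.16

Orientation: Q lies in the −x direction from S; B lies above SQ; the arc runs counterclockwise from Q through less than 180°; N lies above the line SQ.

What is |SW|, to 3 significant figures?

19.4

S is at the origin; SQ is horizontal with |SQ| = 27.8 and Q on the −x side, so Q = (-27.8, 0.00). The tangent condition forces BQ to be normal to SQ, so B = Q + (0, 10.3) = (-27.8, 10.3). Since BW ⟂ WN (tangency), |BN| = √(10.3² + 26.6²) = 28.5 regardless of where W sits on A1. So N lies on both circle(S, 32.16) and circle(B, 28.5); the above-SQ intersection is N = (-8.26, 31.1). W is the foot of the tangent from N: W = (-18.3, 6.43).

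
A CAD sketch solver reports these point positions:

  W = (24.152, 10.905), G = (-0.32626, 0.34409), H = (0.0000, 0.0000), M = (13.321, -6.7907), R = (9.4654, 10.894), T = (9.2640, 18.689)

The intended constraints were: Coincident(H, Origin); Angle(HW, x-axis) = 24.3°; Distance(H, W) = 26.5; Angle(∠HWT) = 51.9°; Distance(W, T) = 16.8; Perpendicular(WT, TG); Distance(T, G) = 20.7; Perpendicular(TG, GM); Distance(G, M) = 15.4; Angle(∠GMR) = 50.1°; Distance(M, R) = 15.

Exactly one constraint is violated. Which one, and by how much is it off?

Distance(M, R) = 15 — off by 3.10.

H = (0.00, 0.00) ✓; HW at 24.30° ✓; |HW| = 26.50 ✓; ∠HWT = 51.90° ✓; |WT| = 16.80 ✓; ∠(WT, TG) = 90.00° ✓; |TG| = 20.70 ✓; ∠(TG, GM) = 90.00° ✓; |GM| = 15.40 ✓; ∠GMR = 50.10° ✓; |MR| = 18.10 ✗.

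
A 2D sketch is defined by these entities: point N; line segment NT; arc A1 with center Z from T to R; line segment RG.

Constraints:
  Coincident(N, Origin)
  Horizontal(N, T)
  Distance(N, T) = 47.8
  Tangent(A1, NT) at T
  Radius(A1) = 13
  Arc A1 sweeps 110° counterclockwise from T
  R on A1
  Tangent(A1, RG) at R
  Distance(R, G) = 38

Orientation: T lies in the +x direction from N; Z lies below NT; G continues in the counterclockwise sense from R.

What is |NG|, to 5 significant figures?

72.010

N is at the origin; N and T share the same y with |NT| = 47.8 and T on the +x side, so T = (47.800, 0.0000). The tangent condition forces ZT to be normal to NT, so Z = T + (0, -13) = (47.800, -13.000). On A1, T sits at bearing 90° from Z; a 110° counterclockwise sweep puts R at bearing 200°, so R = Z + 13.0·(cos 200°, sin 200°) = (35.584, -17.446). The tangent condition forces ZR to be normal to RG, so RG runs along (−sin 200°, cos 200°); with |RG| = 38.0, G = (48.581, -53.155). Then |NG| = |G − N| = 72.010.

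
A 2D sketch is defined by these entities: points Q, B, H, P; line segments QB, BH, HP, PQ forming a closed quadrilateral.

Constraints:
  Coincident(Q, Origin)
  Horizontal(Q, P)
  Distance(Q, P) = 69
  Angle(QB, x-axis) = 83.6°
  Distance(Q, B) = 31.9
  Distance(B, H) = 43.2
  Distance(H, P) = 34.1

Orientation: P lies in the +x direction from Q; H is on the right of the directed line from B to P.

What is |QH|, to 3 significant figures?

35.0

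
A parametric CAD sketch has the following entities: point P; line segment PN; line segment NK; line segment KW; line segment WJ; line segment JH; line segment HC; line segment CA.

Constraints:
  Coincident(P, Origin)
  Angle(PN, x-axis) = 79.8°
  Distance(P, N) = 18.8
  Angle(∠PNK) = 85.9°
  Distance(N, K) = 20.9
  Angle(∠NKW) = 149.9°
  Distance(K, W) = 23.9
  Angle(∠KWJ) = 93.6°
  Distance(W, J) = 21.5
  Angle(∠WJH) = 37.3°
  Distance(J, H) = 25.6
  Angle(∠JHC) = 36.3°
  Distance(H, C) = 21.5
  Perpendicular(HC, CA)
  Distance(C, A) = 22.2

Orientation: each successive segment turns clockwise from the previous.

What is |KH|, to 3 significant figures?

8.75

∠KWJ = 93.6° gives WJ at -131° from the x-axis; with |WJ| = 21.5, J = (26.6, -19.7). ∠WJH = 37.3° gives JH at 86.5° from the x-axis; with |JH| = 25.6, H = (28.2, 5.90). Then |KH| = |H − K| = 8.75.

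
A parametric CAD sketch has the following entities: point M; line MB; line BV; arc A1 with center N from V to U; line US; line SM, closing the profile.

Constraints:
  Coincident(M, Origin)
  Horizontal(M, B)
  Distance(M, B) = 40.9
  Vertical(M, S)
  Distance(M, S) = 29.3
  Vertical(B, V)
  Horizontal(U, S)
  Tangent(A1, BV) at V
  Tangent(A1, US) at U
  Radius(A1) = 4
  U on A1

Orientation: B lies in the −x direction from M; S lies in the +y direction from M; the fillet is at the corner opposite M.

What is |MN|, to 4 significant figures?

44.74

M is at the origin; M and B share the same y with |MB| = 40.9 and B on the −x side, so B = (-40.90, 0.000). MS is vertical with |MS| = 29.3 and S on the +y side, so S = (0.000, 29.30). The virtual corner opposite M is at (-40.90, 29.30). A1 meets BV tangentially, so NV is at right angles to BV and the tangent condition forces NU to be normal to US, with radius 4.0, so the center N sits 4.0 in from both sides at N = (-36.90, 25.30). Then |MN| = |N − M| = 44.74.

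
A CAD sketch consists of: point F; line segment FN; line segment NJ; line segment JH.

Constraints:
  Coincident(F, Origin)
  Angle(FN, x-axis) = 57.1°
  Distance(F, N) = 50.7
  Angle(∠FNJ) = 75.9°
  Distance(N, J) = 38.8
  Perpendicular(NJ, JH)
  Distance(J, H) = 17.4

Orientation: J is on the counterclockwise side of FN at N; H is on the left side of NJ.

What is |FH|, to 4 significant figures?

41.34

F is at the origin; FN runs at 57.1° with length 50.7, so N = 50.7·(cos 57.1°, sin 57.1°) = (27.54, 42.57). ∠FNJ = 75.9°, so NJ runs at 57.1° + (180° − 75.9°) = 161.2° from the x-axis; with |NJ| = 38.8, J = N + 38.8·(cos 161.2°, sin 161.2°) = (-9.191, 55.07). NJ ⟂ JH; with |JH| = 17.4 on the left of NJ, H = J + 17.4·(-0.3223, -0.9466) = (-14.80, 38.60). Then |FH| = |H − F| = 41.34.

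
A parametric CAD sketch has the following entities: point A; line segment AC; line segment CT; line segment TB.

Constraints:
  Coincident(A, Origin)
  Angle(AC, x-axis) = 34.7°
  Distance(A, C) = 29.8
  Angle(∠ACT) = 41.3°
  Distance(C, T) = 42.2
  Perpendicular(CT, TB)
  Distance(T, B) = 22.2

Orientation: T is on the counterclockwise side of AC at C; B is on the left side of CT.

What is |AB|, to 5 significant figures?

19.973

A is at the origin; AC runs at 34.7° with length 29.8, so C = 29.8·(cos 34.7°, sin 34.7°) = (24.500, 16.965). ∠ACT = 41.3°, so CT runs at 34.7° + (180° − 41.3°) = 173.40° from the x-axis; with |CT| = 42.2, T = C + 42.2·(cos 173.40°, sin 173.40°) = (-17.420, 21.815). CT is perpendicular to TB; with |TB| = 22.2 on the left of CT, B = T + 22.2·(-0.11494, -0.99337) = (-19.972, -0.23800). Then |AB| = |B − A| = 19.973.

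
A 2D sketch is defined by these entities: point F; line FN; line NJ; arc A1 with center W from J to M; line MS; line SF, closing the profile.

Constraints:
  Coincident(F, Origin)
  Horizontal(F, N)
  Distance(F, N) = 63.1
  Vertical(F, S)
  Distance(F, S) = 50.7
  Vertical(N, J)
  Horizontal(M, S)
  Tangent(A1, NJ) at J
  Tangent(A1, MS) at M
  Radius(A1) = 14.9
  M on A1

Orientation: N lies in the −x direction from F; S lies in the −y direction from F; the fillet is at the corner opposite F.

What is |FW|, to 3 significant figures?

60.0

FS is vertical with |FS| = 50.7 and S on the −y side, so S = (0.00, -50.7). The virtual corner opposite F is at (-63.1, -50.7). A1 meets NJ tangentially, so WJ is at right angles to NJ and tangency of A1 to MS means the radius WM is perpendicular to MS, with radius 14.9, so the center W sits 14.9 in from both sides at W = (-48.2, -35.8). Then |FW| = |W − F| = 60.0.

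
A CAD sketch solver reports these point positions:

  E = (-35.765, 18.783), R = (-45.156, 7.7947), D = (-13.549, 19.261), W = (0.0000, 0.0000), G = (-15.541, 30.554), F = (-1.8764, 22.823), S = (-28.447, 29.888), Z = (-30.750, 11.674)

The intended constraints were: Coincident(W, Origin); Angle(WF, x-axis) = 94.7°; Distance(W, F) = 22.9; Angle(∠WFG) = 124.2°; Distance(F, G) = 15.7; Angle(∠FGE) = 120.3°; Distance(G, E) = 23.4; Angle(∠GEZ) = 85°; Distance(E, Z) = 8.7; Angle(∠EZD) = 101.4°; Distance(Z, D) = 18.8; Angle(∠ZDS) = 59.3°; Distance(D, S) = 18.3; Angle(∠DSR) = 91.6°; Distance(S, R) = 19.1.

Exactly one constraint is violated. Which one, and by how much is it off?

Distance(S, R) = 19.1 — off by 8.60.

W = (0.00, 0.00) ✓; WF at 94.70° ✓; |WF| = 22.90 ✓; ∠WFG = 124.2° ✓; |FG| = 15.70 ✓; ∠FGE = 120.3° ✓; |GE| = 23.40 ✓; ∠GEZ = 85.00° ✓; |EZ| = 8.700 ✓; ∠EZD = 101.4° ✓; |ZD| = 18.80 ✓; ∠ZDS = 59.30° ✓; |DS| = 18.30 ✓; ∠DSR = 91.60° ✓; |SR| = 27.70 ✗.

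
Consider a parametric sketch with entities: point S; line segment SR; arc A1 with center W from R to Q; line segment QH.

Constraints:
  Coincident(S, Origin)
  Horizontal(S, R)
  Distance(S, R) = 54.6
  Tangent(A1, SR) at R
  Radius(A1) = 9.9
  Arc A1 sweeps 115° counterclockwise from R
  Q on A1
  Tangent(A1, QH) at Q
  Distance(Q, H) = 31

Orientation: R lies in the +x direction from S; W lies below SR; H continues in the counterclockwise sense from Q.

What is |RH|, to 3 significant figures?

42.4

S is at the origin; SR is horizontal with |SR| = 54.6 and R on the +x side, so R = (54.6, 0.00). A1 meets SR tangentially, so WR is at right angles to SR, so W = R + (0, -9.9) = (54.6, -9.90). On A1, R sits at bearing 90° from W; a 115° counterclockwise sweep puts Q at bearing 205°, so Q = W + 9.9·(cos 205°, sin 205°) = (45.6, -14.1). Tangency of A1 to QH means the radius WQ is perpendicular to QH, so QH runs along (−sin 205°, cos 205°); with |QH| = 31.0, H = (58.7, -42.2). Then |RH| = |H − R| = 42.4.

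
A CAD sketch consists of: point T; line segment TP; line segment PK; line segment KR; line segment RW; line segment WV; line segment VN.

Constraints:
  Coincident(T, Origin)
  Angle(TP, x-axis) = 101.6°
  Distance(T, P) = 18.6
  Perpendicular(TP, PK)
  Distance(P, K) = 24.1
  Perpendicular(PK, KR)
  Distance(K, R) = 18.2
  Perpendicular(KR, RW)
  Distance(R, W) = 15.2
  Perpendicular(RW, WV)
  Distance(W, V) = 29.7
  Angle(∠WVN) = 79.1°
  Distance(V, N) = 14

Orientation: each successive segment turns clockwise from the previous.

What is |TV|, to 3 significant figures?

31.4

T is at the origin; TP runs at 101.6° with length 18.6, so P = (-3.74, 18.2). TP ⟂ PK, so PK runs at 11.6°; with |PK| = 24.1, K = (19.9, 23.1). PK is perpendicular to KR, so KR runs at -78.4°; with |KR| = 18.2, R = (23.5, 5.24). KR ⟂ RW, so RW runs at -168°; with |RW| = 15.2, W = (8.64, 2.18). RW ⟂ WV, so WV runs at 102°; with |WV| = 29.7, V = (2.67, 31.3). Then |TV| = |V − T| = 31.4.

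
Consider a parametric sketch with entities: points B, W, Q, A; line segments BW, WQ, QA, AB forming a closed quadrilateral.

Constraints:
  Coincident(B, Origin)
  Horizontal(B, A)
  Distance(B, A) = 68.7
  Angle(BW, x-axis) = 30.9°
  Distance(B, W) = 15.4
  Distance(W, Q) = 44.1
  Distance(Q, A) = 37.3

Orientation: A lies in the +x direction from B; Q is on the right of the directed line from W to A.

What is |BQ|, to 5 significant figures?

49.018

B is at the origin; BA is horizontal with |BA| = 68.7 and A in +x, so A = (68.7, 0). BW runs at 30.9° with |BW| = 15.4, so W = (13.214, 7.9085). Q is determined by |WQ| = 44.1 and |QA| = 37.3 together: it lies at the intersection of circle(W, 44.1) and circle(A, 37.3). With |WA| = 56.047, the foot of the radical line on WA is 32.961 from W and the perpendicular offset is √(44.1² − 32.961²) = 29.298. Taking the right-of-WA solution: Q = (41.712, -25.747).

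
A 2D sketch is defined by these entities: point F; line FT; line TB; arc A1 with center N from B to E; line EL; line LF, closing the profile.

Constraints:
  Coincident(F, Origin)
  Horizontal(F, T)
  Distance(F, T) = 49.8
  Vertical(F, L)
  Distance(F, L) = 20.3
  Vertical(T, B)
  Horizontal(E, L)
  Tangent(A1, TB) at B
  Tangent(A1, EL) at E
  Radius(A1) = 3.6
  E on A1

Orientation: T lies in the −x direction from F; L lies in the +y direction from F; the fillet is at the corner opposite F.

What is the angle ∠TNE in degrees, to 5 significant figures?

167.83°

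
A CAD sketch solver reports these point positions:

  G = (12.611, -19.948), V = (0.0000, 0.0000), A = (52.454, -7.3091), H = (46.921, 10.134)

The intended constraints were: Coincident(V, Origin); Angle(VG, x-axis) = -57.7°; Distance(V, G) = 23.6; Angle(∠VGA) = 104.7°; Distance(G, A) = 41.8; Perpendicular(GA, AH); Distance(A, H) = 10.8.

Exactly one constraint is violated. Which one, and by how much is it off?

Distance(A, H) = 10.8 — off by 7.50.

V = (0.00, 0.00) ✓; VG at -57.70° ✓; |VG| = 23.60 ✓; ∠VGA = 104.7° ✓; |GA| = 41.80 ✓; ∠(GA, AH) = 90.00° ✓; |AH| = 18.30 ✗.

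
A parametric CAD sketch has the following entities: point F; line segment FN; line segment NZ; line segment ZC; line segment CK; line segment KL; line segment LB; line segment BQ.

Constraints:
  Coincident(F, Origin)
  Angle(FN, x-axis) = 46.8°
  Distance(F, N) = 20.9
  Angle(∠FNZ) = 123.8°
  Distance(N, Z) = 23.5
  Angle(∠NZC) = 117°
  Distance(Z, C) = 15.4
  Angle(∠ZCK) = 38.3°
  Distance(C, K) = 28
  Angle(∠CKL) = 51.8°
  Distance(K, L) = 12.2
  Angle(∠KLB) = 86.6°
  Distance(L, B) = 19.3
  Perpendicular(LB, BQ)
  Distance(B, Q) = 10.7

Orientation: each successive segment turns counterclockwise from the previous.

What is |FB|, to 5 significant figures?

35.446

∠CKL = 51.8° gives KL at 75.900° from the x-axis; with |KL| = 12.2, L = (14.173, 31.537). ∠KLB = 86.6° gives LB at 169.30° from the x-axis; with |LB| = 19.3, B = (-4.7914, 35.120). Then |FB| = |B − F| = 35.446.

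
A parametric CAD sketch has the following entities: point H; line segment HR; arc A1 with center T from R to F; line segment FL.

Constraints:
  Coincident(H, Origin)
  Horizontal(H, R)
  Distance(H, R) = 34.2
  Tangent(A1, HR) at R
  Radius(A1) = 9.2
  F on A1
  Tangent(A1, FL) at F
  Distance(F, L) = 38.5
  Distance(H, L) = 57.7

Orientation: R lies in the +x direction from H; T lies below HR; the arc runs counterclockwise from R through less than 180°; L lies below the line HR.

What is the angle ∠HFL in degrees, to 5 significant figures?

121.73°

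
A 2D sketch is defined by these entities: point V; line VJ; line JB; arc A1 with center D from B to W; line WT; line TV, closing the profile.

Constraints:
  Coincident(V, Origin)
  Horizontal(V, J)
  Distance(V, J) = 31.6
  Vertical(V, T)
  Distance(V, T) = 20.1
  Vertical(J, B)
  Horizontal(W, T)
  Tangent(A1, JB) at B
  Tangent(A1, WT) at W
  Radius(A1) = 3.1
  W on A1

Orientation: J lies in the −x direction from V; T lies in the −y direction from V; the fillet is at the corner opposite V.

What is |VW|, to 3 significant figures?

34.9

V is at the origin; V and J share the same y with |VJ| = 31.6 and J on the −x side, so J = (-31.6, 0.00). VT is vertical with |VT| = 20.1 and T on the −y side, so T = (0.00, -20.1). The virtual corner opposite V is at (-31.6, -20.1). The tangent condition forces DB to be normal to JB and the tangent condition forces DW to be normal to WT, with radius 3.1, so the center D sits 3.1 in from both sides at D = (-28.5, -17.0). That places the tangent points at B = (-31.6, -17.0) on JB and W = (-28.5, -20.1) on WT. Then |VW| = |W − V| = 34.9.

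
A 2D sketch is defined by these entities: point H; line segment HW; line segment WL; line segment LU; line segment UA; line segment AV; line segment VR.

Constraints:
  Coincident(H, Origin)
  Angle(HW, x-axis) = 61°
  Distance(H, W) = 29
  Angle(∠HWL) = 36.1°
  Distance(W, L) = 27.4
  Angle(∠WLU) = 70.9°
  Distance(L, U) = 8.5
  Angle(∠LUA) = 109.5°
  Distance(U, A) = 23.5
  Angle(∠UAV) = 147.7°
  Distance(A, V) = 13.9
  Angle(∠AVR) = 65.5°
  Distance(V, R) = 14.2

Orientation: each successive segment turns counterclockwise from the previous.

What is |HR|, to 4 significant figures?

32.82

H is at the origin; HW runs at 61.0° with length 29.0, so W = (14.06, 25.36). ∠HWL = 36.1° gives WL at -155.1° from the x-axis; with |WL| = 27.4, L = (-10.79, 13.83). ∠WLU = 70.9° gives LU at -46.00° from the x-axis; with |LU| = 8.5, U = (-4.889, 7.713). ∠LUA = 109.5° gives UA at 24.50° from the x-axis; with |UA| = 23.5, A = (16.50, 17.46). ∠UAV = 147.7° gives AV at 56.80° from the x-axis; with |AV| = 13.9, V = (24.11, 29.09). ∠AVR = 65.5° gives VR at 171.3° from the x-axis; with |VR| = 14.2, R = (10.07, 31.24). Then |HR| = |R − H| = 32.82.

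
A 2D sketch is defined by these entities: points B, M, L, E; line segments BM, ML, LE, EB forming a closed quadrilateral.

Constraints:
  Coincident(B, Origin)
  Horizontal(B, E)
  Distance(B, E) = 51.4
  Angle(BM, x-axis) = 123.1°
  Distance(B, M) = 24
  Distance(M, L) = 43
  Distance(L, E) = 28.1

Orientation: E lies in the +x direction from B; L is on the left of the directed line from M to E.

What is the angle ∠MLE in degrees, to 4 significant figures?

142.9°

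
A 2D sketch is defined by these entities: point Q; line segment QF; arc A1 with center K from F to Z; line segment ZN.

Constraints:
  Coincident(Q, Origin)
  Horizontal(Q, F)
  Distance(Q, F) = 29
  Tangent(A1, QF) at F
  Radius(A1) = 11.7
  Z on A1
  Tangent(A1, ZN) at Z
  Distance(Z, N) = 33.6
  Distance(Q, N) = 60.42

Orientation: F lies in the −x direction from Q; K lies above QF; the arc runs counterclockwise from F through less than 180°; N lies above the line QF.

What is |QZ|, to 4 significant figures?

27.05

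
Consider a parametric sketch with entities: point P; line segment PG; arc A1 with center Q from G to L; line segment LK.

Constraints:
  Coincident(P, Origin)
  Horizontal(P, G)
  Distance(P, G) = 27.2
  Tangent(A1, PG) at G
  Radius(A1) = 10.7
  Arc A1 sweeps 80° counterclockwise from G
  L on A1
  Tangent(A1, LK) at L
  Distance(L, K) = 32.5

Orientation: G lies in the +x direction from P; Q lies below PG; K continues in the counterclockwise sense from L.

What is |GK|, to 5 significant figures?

43.936

On A1, G sits at bearing 90° from Q; an 80° counterclockwise sweep puts L at bearing 170°, so L = Q + 10.7·(cos 170°, sin 170°) = (16.663, -8.8420). Since A1 is tangent to LK there, QL ⟂ LK, so LK runs along (−sin 170°, cos 170°); with |LK| = 32.5, K = (11.019, -40.848). Then |GK| = |K − G| = 43.936.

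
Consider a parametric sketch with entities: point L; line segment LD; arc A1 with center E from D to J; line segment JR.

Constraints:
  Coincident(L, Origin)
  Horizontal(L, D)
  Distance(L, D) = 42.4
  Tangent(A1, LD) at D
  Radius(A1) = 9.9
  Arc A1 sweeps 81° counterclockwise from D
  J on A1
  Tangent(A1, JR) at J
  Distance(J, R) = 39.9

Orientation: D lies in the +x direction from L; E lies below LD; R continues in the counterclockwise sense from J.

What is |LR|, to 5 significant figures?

54.561

L is at the origin; L and D share the same y with |LD| = 42.4 and D on the +x side, so D = (42.400, 0.0000). A1 meets LD tangentially, so ED is at right angles to LD, so E = D + (0, -9.9) = (42.400, -9.9000). On A1, D sits at bearing 90° from E; an 81° counterclockwise sweep puts J at bearing 171°, so J = E + 9.9·(cos 171°, sin 171°) = (32.622, -8.3513). A1 meets JR tangentially, so EJ is at right angles to JR, so JR runs along (−sin 171°, cos 171°); with |JR| = 39.9, R = (26.380, -47.760). Then |LR| = |R − L| = 54.561.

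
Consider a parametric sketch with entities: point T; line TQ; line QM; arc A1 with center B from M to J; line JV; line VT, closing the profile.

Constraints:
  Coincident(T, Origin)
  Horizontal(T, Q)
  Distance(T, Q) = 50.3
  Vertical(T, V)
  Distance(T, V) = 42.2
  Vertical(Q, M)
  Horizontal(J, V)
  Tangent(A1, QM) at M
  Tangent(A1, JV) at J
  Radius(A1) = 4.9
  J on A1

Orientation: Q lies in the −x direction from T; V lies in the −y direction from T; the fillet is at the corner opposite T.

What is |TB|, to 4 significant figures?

58.76

T and V share the same x with |TV| = 42.2 and V on the −y side, so V = (0.000, -42.20). The virtual corner opposite T is at (-50.30, -42.20). A1 meets QM tangentially, so BM is at right angles to QM and the tangent condition forces BJ to be normal to JV, with radius 4.9, so the center B sits 4.9 in from both sides at B = (-45.40, -37.30). Then |TB| = |B − T| = 58.76.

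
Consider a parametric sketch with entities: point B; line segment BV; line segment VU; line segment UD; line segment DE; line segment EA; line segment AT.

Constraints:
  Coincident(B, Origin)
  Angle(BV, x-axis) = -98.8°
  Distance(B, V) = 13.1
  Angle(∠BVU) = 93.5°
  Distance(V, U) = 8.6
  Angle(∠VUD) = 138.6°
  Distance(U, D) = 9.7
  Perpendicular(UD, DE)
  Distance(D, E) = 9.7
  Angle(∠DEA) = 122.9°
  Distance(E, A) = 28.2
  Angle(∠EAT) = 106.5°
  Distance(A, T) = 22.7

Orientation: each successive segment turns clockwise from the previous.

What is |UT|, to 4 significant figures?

32.85

∠DEA = 122.9° gives EA at -13.80° from the x-axis; with |EA| = 28.2, A = (17.23, -5.166). ∠EAT = 106.5° gives AT at -87.30° from the x-axis; with |AT| = 22.7, T = (18.29, -27.84). Then |UT| = |T − U| = 32.85.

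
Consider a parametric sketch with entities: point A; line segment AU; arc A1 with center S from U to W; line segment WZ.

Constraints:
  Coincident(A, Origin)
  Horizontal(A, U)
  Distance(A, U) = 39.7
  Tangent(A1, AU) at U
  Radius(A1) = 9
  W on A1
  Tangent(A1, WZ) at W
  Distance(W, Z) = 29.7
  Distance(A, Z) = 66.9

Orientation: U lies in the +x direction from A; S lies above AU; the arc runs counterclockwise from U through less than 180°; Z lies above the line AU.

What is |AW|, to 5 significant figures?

48.684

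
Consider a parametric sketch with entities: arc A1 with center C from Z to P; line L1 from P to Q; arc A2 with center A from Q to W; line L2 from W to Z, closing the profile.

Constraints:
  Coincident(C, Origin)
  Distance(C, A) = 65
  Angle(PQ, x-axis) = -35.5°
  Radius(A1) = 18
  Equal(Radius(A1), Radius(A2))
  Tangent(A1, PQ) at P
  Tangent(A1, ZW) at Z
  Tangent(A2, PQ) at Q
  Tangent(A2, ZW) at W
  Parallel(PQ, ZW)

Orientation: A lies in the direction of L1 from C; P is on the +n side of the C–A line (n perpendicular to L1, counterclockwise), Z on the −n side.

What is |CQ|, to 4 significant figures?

67.45

The slot axis is L1's direction at -35.5°, so u = (cos -35.5°, sin -35.5°) = (0.8141, -0.5807) and n = (−sin -35.5°, cos -35.5°) = (0.5807, 0.8141). C is at the origin and A lies 65.0 along u from C, so A = 65.0·u = (52.92, -37.75). Tangency of A1 to both parallel lines with radius 18.0 puts P and Z at C ± 18.0·n: P = (10.45, 14.65), Z = (-10.45, -14.65). Equal radii place Q and W the same way about A: Q = A + 18.0·n = (63.37, -23.09), W = A − 18.0·n = (42.46, -52.40). Then |CQ| = |Q − C| = 67.45.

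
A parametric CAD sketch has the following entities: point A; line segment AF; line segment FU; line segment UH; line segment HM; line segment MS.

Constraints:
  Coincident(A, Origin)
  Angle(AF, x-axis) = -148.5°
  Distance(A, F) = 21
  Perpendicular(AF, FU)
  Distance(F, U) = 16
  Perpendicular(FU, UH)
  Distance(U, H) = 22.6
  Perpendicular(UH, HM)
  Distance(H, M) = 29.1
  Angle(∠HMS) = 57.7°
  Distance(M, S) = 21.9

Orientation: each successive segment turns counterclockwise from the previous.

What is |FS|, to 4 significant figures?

4.321

The perpendicularity gives HM at right angles to UH, so HM runs at 121.5°; with |HM| = 29.1, M = (-5.481, 12.01). ∠HMS = 57.7° gives MS at -116.2° from the x-axis; with |MS| = 21.9, S = (-15.15, -7.644). Then |FS| = |S − F| = 4.321.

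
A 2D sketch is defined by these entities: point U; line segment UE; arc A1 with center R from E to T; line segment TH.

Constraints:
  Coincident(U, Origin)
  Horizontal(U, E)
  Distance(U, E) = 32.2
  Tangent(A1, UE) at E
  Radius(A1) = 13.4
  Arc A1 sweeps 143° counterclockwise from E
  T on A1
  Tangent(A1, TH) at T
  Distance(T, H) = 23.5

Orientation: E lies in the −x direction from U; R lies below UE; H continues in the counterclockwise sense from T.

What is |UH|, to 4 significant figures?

43.87

U is at the origin; UE is horizontal with |UE| = 32.2 and E on the −x side, so E = (-32.20, 0.000). Since A1 is tangent to UE there, RE ⟂ UE, so R = E + (0, -13.4) = (-32.20, -13.40). On A1, E sits at bearing 90° from R; a 143° counterclockwise sweep puts T at bearing 233°, so T = R + 13.4·(cos 233°, sin 233°) = (-40.26, -24.10). Tangency of A1 to TH means the radius RT is perpendicular to TH, so TH runs along (−sin 233°, cos 233°); with |TH| = 23.5, H = (-21.50, -38.24). Then |UH| = |H − U| = 43.87.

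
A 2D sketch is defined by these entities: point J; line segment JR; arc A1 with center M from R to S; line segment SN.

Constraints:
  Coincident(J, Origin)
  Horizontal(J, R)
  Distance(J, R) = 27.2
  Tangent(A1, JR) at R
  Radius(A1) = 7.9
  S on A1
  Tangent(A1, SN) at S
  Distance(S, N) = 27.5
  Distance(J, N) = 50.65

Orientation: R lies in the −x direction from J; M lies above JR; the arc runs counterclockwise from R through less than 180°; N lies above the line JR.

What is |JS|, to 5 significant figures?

24.231

Checks: |MS| = 7.900 ✓; ∠(MS, SN) = 90.00° ✓; |SN| = 27.50 ✓; |JN| = 50.65 ✓.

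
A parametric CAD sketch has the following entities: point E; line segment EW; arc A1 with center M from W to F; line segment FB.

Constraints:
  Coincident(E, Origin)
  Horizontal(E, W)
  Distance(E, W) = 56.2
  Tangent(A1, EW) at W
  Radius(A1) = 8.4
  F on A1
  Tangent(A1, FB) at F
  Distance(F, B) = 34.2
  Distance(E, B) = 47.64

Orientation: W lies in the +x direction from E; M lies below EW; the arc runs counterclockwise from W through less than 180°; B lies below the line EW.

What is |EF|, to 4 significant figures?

48.99

E is at the origin; EW is horizontal with |EW| = 56.2 and W on the +x side, so W = (56.20, 0.000). Tangency of A1 to EW means the radius MW is perpendicular to EW, so M = W + (0, -8.4) = (56.20, -8.400). Since MF ⟂ FB (tangency), |MB| = √(8.4² + 34.2²) = 35.22 regardless of where F sits on A1. So B lies on both circle(E, 47.64) and circle(M, 35.22); the below-EW intersection is B = (32.71, -34.64). F is the foot of the tangent from B: F = (48.79, -4.451).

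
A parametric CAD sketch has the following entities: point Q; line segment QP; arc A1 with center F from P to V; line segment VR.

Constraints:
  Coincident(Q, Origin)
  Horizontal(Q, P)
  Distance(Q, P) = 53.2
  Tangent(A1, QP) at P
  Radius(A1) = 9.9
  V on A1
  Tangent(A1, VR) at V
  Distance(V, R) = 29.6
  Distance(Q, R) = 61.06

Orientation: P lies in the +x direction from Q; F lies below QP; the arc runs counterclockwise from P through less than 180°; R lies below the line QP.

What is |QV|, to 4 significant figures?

44.65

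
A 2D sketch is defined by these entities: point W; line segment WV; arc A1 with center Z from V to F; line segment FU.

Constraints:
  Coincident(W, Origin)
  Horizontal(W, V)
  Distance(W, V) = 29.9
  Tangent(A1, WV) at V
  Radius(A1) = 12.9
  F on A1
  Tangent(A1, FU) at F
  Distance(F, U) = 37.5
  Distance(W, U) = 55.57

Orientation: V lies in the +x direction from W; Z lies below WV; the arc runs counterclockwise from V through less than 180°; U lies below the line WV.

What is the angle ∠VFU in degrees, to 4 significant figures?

132.1°

W is at the origin; W and V share the same y with |WV| = 29.9 and V on the +x side, so V = (29.90, 0.000). Since A1 is tangent to WV there, ZV ⟂ WV, so Z = V + (0, -12.9) = (29.90, -12.90). Since ZF ⟂ FU (tangency), |ZU| = √(12.9² + 37.5²) = 39.66 regardless of where F sits on A1. So U lies on both circle(W, 55.57) and circle(Z, 39.66); the below-WV intersection is U = (20.85, -51.51). F is the foot of the tangent from U: F = (17.07, -14.20).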